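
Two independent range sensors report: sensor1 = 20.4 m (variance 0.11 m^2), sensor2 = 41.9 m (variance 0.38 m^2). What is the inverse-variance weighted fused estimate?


w1 = (1/var1) / (1/var1 + 1/var2)
   = 9.0909 / (9.0909 + 2.6316) = 0.7755
w2 = 1 - w1 = 0.2245
fused = w1*s1 + w2*s2 = 15.8204 + 9.4061
= 25.2265 m


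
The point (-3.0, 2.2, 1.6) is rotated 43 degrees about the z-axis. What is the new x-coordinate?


Rotation about z-axis: x' = x*cos(theta) - y*sin(theta)
= -3.0 * 0.7314 - 2.2 * 0.682
= -3.6945


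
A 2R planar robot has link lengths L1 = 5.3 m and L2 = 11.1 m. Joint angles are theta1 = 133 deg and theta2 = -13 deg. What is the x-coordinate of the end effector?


Convert angles to radians: theta1 = 2.3213, theta2 = -0.2269
x = L1*cos(theta1) + L2*cos(theta1+theta2)
x = -3.6146 + -5.55
x = -9.1646


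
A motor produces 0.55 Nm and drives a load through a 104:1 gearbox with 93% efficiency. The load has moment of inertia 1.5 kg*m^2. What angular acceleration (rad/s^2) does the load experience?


tau_out = tau_motor * N * eta
= 0.55 * 104 * 0.93 = 53.196 Nm
alpha = tau_out / I = 53.196 / 1.5
= 35.464 rad/s^2


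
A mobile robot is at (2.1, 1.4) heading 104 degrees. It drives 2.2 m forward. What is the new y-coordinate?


y_new = y0 + d*sin(theta)
= 1.4 + 2.2*sin(104)
= 1.4 + 2.1347
= 3.5347


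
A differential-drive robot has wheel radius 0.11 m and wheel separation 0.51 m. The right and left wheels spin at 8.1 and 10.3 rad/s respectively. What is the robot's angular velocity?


vR = r*wR = 0.11*8.1 = 0.891 m/s
vL = r*wL = 0.11*10.3 = 1.133 m/s
v = (vR+vL)/2 = 1.012 m/s
omega = (vR-vL)/L = -0.4745 rad/s
angular velocity = -0.4745 rad/s


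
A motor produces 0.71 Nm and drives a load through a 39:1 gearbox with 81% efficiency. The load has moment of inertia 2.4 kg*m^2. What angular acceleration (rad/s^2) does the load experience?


tau_out = tau_motor * N * eta
= 0.71 * 39 * 0.81 = 22.4289 Nm
alpha = tau_out / I = 22.4289 / 2.4
= 9.3454 rad/s^2


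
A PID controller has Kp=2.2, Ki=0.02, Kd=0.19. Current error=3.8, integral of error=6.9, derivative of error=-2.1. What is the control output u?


u = Kp*e + Ki*int(e) + Kd*de/dt
= 2.2*3.8 + 0.02*6.9 + 0.19*(-2.1)
= 8.36 + 0.138 + -0.399
= 8.099


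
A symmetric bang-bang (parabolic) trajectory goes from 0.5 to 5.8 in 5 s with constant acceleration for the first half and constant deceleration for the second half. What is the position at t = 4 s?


Symmetric rest-to-rest: each phase covers (pf-p0)/2 in time T/2. 0.5*a*(T/2)^2 = (pf-p0)/2 => a = 4*(pf-p0)/T^2
a = 4*(5.8-0.5)/5^2 = 0.848
t = 4 is in the deceleration phase (t > T/2).
p = pf - 0.5*a*(T-t)^2 = 5.8 - 0.5*0.848*1^2
= 5.376


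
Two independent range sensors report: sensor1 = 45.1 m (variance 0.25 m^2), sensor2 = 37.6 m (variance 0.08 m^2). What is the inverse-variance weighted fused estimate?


w1 = (1/var1) / (1/var1 + 1/var2)
   = 4.0 / (4.0 + 12.5) = 0.2424
w2 = 1 - w1 = 0.7576
fused = w1*s1 + w2*s2 = 10.9333 + 28.4848
= 39.4182 m


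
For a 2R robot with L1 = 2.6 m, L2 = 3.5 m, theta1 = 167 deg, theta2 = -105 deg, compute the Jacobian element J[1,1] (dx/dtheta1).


J[1,1] = -L1*sin(t1) - L2*sin(t1+t2)
= -2.6*sin(167) - 3.5*sin(62)
= -3.6752


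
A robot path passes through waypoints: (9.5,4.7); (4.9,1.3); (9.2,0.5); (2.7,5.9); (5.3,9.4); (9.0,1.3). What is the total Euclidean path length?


Segment lengths:
  seg1 = sqrt((-4.6)^2 + (-3.4)^2) = 5.7201
  seg2 = sqrt((4.3)^2 + (-0.8)^2) = 4.3738
  seg3 = sqrt((-6.5)^2 + (5.4)^2) = 8.4504
  seg4 = sqrt((2.6)^2 + (3.5)^2) = 4.36
  seg5 = sqrt((3.7)^2 + (-8.1)^2) = 8.9051
Total = 31.8095


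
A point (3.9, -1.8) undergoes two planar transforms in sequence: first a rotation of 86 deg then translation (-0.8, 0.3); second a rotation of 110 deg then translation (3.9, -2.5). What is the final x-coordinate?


After transform 1:
x1 = cos(86)*3.9 - sin(86)*-1.8 + -0.8 = 1.2677
y1 = sin(86)*3.9 + cos(86)*-1.8 + 0.3 = 4.0649
After transform 2:
x2 = cos(110)*1.2677 - sin(110)*4.0649 + 3.9
= -0.3534


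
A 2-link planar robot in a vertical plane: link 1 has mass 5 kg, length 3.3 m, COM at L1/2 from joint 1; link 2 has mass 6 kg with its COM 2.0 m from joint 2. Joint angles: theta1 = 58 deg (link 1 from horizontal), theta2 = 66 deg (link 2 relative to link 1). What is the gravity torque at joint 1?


Horizontal distance from joint 1 to link-1 COM:
  x_c1 = (L1/2)*cos(t1) = 1.65 * 0.5299 = 0.8744 m
Horizontal distance from joint 1 to link-2 COM:
  x_c2 = L1*cos(t1) + Lc2*cos(t1+t2)
       = 3.3*0.5299 + 2.0*-0.5592 = 0.6303 m
tau1 = m1*g*x_c1 + m2*g*x_c2
     = 5*9.81*0.8744 + 6*9.81*0.6303
     = 42.8877 + 37.1023
     = 79.99 Nm


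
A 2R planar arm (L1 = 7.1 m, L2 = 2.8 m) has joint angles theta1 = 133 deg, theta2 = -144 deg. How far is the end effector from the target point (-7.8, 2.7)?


End effector via forward kinematics:
x = L1*cos(t1) + L2*cos(t1+t2) = -2.0936
y = L1*sin(t1) + L2*sin(t1+t2) = 4.6583
Distance to target:
d = sqrt((-7.8 - -2.0936)^2 + (2.7 - 4.6583)^2)
= sqrt(32.5626 + 3.8351)
= 6.0331 m


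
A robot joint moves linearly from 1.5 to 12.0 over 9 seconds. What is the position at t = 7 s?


s = t/T = 7/9 = 0.7778
p(t) = p0 + (pf-p0)*s
= 1.5 + (12.0 - 1.5) * 0.7778
= 9.6667


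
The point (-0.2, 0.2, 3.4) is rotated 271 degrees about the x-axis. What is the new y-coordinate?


Rotation about x-axis: y' = y*cos(theta) - z*sin(theta)
= 0.2 * 0.0175 - 3.4 * -0.9998
= 3.403


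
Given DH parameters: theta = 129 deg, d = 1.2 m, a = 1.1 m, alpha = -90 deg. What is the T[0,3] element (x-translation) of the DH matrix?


T[0,3] = a * cos(theta)
= 1.1 * cos(129 deg)
= 1.1 * -0.6293
= -0.6923


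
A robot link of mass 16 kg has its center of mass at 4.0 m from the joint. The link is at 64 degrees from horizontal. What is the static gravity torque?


tau = m*g*L*cos(angle)
= 16 * 9.81 * 4.0 * cos(64 deg)
= 16 * 9.81 * 4.0 * 0.4384
= 275.2269 Nm


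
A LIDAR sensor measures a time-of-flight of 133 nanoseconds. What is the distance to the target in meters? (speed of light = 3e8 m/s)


tof = 133 ns = 1.33e-07 s
dist = c * tof / 2
= 3e8 * 1.33e-07 / 2
= 19.95 m


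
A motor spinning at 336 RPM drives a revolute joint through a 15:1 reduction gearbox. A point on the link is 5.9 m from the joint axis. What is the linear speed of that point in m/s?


omega_motor = 336 * 2*pi/60 = 35.1858 rad/s
omega_joint = omega_motor / 15 = 2.3457 rad/s
v = omega_joint * r = 2.3457 * 5.9
= 13.8398 m/s


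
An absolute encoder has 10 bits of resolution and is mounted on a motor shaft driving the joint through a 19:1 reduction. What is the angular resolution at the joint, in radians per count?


counts = 2^10 = 1024
effective counts at joint = 1024 * 19 = 19456
resolution = 2*pi / 19456
= 3.2294e-04 rad/count


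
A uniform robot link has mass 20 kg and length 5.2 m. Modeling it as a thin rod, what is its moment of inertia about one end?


I = (1/3) * m * L^2
= (1/3) * 20 * 5.2^2
= 0.333333 * 20 * 27.04
= 180.2667 kg*m^2


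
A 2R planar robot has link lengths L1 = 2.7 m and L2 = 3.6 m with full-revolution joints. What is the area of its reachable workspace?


r_max = L1 + L2 = 6.3 m
r_min = |L1 - L2| = 0.9 m
Area = pi*(r_max^2 - r_min^2)
= pi*(39.69 - 0.81)
= pi * 38.88
= 122.1451 m^2


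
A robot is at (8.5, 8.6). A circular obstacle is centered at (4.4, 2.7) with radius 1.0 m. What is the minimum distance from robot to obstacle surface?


center_dist = sqrt((8.5-4.4)^2 + (8.6-2.7)^2)
= sqrt(16.81 + 34.81)
= 7.1847
min_dist = center_dist - radius = 7.1847 - 1.0 = 6.1847 m


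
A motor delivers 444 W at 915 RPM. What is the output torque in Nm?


omega = 915 * 2*pi/60 = 95.8186 rad/s
tau = P / omega = 444 / 95.8186
= 4.6338 Nm


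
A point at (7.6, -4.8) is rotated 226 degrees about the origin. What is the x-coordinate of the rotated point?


x' = x*cos(theta) - y*sin(theta)
cos(226 deg) = -0.6947, sin(226 deg) = -0.7193
x' = 7.6 * -0.6947 - -4.8 * -0.7193
= -5.2794 - 3.4528
= -8.7322


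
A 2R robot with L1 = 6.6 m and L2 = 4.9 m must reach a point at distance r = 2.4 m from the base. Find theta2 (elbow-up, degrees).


cos(theta2) = (r^2 - L1^2 - L2^2) / (2*L1*L2)
cos(theta2) = (5.76 - 43.56 - 24.01) / 64.68
cos(theta2) = -0.955628
theta2 = 162.8678 degrees


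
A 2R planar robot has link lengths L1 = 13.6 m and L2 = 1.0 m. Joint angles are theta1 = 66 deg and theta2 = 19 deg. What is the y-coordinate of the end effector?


Convert angles to radians: theta1 = 1.1519, theta2 = 0.3316
y = L1*sin(theta1) + L2*sin(theta1+theta2)
y = 12.4242 + 0.9962
y = 13.4204


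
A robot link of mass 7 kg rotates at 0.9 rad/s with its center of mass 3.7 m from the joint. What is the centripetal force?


F = m * omega^2 * r
= 7 * 0.9^2 * 3.7
= 7 * 0.81 * 3.7
= 20.979 N


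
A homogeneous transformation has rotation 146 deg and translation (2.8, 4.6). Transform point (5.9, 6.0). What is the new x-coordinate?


x' = cos(theta)*px - sin(theta)*py + tx
= -0.829*5.9 - 0.5592*6.0 + 2.8
= -5.4465


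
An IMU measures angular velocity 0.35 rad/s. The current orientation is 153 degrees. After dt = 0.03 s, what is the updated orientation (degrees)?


delta_theta = w * dt = 0.35 * 0.03 = 0.0105 rad
= 0.6016 deg
theta_new = 153 + 0.6016 = 153.6016 deg


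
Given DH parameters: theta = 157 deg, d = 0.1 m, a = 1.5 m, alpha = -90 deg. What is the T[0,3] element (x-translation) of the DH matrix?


T[0,3] = a * cos(theta)
= 1.5 * cos(157 deg)
= 1.5 * -0.9205
= -1.3808


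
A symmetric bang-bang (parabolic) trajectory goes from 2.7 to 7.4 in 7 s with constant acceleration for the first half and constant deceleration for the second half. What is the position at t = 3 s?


Symmetric rest-to-rest: each phase covers (pf-p0)/2 in time T/2. 0.5*a*(T/2)^2 = (pf-p0)/2 => a = 4*(pf-p0)/T^2
a = 4*(7.4-2.7)/7^2 = 0.3837
t = 3 is in the acceleration phase (t <= T/2).
p = p0 + 0.5*a*t^2 = 2.7 + 0.5*0.3837*3^2
= 4.4265


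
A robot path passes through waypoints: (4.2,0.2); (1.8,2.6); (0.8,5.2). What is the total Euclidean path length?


Segment lengths:
  seg1 = sqrt((-2.4)^2 + (2.4)^2) = 3.3941
  seg2 = sqrt((-1.0)^2 + (2.6)^2) = 2.7857
Total = 6.1798


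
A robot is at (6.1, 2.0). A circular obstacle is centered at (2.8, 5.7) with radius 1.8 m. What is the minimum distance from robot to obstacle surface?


center_dist = sqrt((6.1-2.8)^2 + (2.0-5.7)^2)
= sqrt(10.89 + 13.69)
= 4.9578
min_dist = center_dist - radius = 4.9578 - 1.8 = 3.1578 m


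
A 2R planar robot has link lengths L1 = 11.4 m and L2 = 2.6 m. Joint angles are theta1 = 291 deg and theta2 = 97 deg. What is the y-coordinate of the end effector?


Convert angles to radians: theta1 = 5.0789, theta2 = 1.693
y = L1*sin(theta1) + L2*sin(theta1+theta2)
y = -10.6428 + 1.2206
y = -9.4222


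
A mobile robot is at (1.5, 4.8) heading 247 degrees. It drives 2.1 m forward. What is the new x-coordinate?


x_new = x0 + d*cos(theta)
= 1.5 + 2.1*cos(247)
= 1.5 + -0.8205
= 0.6795


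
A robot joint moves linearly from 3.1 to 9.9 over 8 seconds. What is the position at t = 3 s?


s = t/T = 3/8 = 0.375
p(t) = p0 + (pf-p0)*s
= 3.1 + (9.9 - 3.1) * 0.375
= 5.65


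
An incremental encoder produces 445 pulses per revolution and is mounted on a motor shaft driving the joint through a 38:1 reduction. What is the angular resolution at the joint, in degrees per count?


counts per rev = 445
effective counts at joint = 445 * 38 = 16910
resolution = 360 / 16910
= 0.0213 deg/count


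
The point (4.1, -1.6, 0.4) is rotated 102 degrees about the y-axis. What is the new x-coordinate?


Rotation about y-axis: x' = x*cos(theta) + z*sin(theta)
= 4.1 * -0.2079 + 0.4 * 0.9781
= -0.4612


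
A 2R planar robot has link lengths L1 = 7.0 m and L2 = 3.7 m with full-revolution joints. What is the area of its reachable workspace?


r_max = L1 + L2 = 10.7 m
r_min = |L1 - L2| = 3.3 m
Area = pi*(r_max^2 - r_min^2)
= pi*(114.49 - 10.89)
= pi * 103.6
= 325.469 m^2


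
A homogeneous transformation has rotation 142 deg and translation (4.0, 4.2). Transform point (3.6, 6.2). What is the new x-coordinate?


x' = cos(theta)*px - sin(theta)*py + tx
= -0.788*3.6 - 0.6157*6.2 + 4.0
= -2.6539


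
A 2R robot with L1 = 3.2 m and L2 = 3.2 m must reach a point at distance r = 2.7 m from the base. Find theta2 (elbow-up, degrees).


cos(theta2) = (r^2 - L1^2 - L2^2) / (2*L1*L2)
cos(theta2) = (7.29 - 10.24 - 10.24) / 20.48
cos(theta2) = -0.644043
theta2 = 130.094 degrees


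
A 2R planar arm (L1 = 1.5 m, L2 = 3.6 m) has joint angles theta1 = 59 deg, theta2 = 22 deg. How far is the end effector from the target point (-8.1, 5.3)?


End effector via forward kinematics:
x = L1*cos(t1) + L2*cos(t1+t2) = 1.3357
y = L1*sin(t1) + L2*sin(t1+t2) = 4.8414
Distance to target:
d = sqrt((-8.1 - 1.3357)^2 + (5.3 - 4.8414)^2)
= sqrt(89.0328 + 0.2103)
= 9.4469 m


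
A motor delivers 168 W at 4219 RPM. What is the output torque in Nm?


omega = 4219 * 2*pi/60 = 441.8126 rad/s
tau = P / omega = 168 / 441.8126
= 0.3803 Nm


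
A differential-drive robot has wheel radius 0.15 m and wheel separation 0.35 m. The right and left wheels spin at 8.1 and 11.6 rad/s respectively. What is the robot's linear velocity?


vR = r*wR = 0.15*8.1 = 1.215 m/s
vL = r*wL = 0.15*11.6 = 1.74 m/s
v = (vR+vL)/2 = 1.4775 m/s
omega = (vR-vL)/L = -1.5 rad/s
linear velocity = 1.4775 m/s


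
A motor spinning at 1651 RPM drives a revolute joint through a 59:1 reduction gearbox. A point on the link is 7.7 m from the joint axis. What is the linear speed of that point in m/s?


omega_motor = 1651 * 2*pi/60 = 172.8923 rad/s
omega_joint = omega_motor / 59 = 2.9304 rad/s
v = omega_joint * r = 2.9304 * 7.7
= 22.5639 m/s


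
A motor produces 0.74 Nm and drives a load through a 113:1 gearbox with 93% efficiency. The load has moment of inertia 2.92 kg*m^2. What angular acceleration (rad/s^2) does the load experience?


tau_out = tau_motor * N * eta
= 0.74 * 113 * 0.93 = 77.7666 Nm
alpha = tau_out / I = 77.7666 / 2.92
= 26.6324 rad/s^2


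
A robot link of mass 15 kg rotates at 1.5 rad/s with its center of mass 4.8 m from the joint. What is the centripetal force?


F = m * omega^2 * r
= 15 * 1.5^2 * 4.8
= 15 * 2.25 * 4.8
= 162.0 N


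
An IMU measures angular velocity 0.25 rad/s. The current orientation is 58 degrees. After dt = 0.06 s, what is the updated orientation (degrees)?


delta_theta = w * dt = 0.25 * 0.06 = 0.015 rad
= 0.8594 deg
theta_new = 58 + 0.8594 = 58.8594 deg


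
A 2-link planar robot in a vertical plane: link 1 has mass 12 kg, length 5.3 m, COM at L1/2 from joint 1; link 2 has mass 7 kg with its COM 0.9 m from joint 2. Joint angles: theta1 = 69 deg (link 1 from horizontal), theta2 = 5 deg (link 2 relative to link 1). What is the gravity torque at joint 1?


Horizontal distance from joint 1 to link-1 COM:
  x_c1 = (L1/2)*cos(t1) = 2.65 * 0.3584 = 0.9497 m
Horizontal distance from joint 1 to link-2 COM:
  x_c2 = L1*cos(t1) + Lc2*cos(t1+t2)
       = 5.3*0.3584 + 0.9*0.2756 = 2.1474 m
tau1 = m1*g*x_c1 + m2*g*x_c2
     = 12*9.81*0.9497 + 7*9.81*2.1474
     = 111.7957 + 147.4636
     = 259.2593 Nm


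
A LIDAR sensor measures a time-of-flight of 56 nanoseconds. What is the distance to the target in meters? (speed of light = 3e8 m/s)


tof = 56 ns = 5.6e-08 s
dist = c * tof / 2
= 3e8 * 5.6e-08 / 2
= 8.4 m


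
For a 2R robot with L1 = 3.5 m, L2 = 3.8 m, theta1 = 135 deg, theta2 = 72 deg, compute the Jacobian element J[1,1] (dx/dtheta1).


J[1,1] = -L1*sin(t1) - L2*sin(t1+t2)
= -3.5*sin(135) - 3.8*sin(207)
= -0.7497


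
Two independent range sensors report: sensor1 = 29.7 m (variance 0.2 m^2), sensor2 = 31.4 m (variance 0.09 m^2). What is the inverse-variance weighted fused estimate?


w1 = (1/var1) / (1/var1 + 1/var2)
   = 5.0 / (5.0 + 11.1111) = 0.3103
w2 = 1 - w1 = 0.6897
fused = w1*s1 + w2*s2 = 9.2172 + 21.6552
= 30.8724 m


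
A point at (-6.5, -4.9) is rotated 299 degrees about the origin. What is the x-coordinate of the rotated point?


x' = x*cos(theta) - y*sin(theta)
cos(299 deg) = 0.4848, sin(299 deg) = -0.8746
x' = -6.5 * 0.4848 - -4.9 * -0.8746
= -3.1513 - 4.2856
= -7.4369


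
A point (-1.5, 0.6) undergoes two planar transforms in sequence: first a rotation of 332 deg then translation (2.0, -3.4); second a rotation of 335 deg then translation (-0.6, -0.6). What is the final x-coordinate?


After transform 1:
x1 = cos(332)*-1.5 - sin(332)*0.6 + 2.0 = 0.9573
y1 = sin(332)*-1.5 + cos(332)*0.6 + -3.4 = -2.166
After transform 2:
x2 = cos(335)*0.9573 - sin(335)*-2.166 + -0.6
= -0.6478


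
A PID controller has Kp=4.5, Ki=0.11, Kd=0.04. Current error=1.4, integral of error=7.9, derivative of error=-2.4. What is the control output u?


u = Kp*e + Ki*int(e) + Kd*de/dt
= 4.5*1.4 + 0.11*7.9 + 0.04*(-2.4)
= 6.3 + 0.869 + -0.096
= 7.073


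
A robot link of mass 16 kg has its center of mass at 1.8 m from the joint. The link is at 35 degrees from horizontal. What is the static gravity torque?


tau = m*g*L*cos(angle)
= 16 * 9.81 * 1.8 * cos(35 deg)
= 16 * 9.81 * 1.8 * 0.8192
= 231.4334 Nm


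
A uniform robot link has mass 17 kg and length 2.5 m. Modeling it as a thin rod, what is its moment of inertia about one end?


I = (1/3) * m * L^2
= (1/3) * 17 * 2.5^2
= 0.333333 * 17 * 6.25
= 35.4167 kg*m^2


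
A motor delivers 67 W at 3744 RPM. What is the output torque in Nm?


omega = 3744 * 2*pi/60 = 392.0708 rad/s
tau = P / omega = 67 / 392.0708
= 0.1709 Nm


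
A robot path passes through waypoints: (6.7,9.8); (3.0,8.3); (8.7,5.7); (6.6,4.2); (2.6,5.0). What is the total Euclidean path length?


Segment lengths:
  seg1 = sqrt((-3.7)^2 + (-1.5)^2) = 3.9925
  seg2 = sqrt((5.7)^2 + (-2.6)^2) = 6.265
  seg3 = sqrt((-2.1)^2 + (-1.5)^2) = 2.5807
  seg4 = sqrt((-4.0)^2 + (0.8)^2) = 4.0792
Total = 16.9174


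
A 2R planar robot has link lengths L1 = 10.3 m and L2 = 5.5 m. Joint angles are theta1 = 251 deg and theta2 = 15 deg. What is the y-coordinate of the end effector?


Convert angles to radians: theta1 = 4.3808, theta2 = 0.2618
y = L1*sin(theta1) + L2*sin(theta1+theta2)
y = -9.7388 + -5.4866
y = -15.2254


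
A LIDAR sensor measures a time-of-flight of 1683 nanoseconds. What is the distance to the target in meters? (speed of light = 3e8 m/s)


tof = 1683 ns = 1.683e-06 s
dist = c * tof / 2
= 3e8 * 1.683e-06 / 2
= 252.45 m


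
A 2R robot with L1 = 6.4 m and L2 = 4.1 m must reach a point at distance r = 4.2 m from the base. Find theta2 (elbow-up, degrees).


cos(theta2) = (r^2 - L1^2 - L2^2) / (2*L1*L2)
cos(theta2) = (17.64 - 40.96 - 16.81) / 52.48
cos(theta2) = -0.764672
theta2 = 139.8778 degrees


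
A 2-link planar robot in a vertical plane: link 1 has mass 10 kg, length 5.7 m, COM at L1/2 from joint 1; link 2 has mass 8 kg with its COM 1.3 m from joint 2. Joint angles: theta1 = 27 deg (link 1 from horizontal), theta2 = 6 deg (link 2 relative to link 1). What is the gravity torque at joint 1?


Horizontal distance from joint 1 to link-1 COM:
  x_c1 = (L1/2)*cos(t1) = 2.85 * 0.891 = 2.5394 m
Horizontal distance from joint 1 to link-2 COM:
  x_c2 = L1*cos(t1) + Lc2*cos(t1+t2)
       = 5.7*0.891 + 1.3*0.8387 = 6.169 m
tau1 = m1*g*x_c1 + m2*g*x_c2
     = 10*9.81*2.5394 + 8*9.81*6.169
     = 249.1121 + 484.1438
     = 733.2559 Nm


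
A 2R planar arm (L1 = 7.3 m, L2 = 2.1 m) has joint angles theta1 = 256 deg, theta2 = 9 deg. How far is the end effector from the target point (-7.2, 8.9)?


End effector via forward kinematics:
x = L1*cos(t1) + L2*cos(t1+t2) = -1.9491
y = L1*sin(t1) + L2*sin(t1+t2) = -9.1752
Distance to target:
d = sqrt((-7.2 - -1.9491)^2 + (8.9 - -9.1752)^2)
= sqrt(27.5724 + 326.7117)
= 18.8224 m


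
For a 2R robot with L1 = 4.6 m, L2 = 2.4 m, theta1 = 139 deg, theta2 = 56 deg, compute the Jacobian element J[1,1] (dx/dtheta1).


J[1,1] = -L1*sin(t1) - L2*sin(t1+t2)
= -4.6*sin(139) - 2.4*sin(195)
= -2.3967


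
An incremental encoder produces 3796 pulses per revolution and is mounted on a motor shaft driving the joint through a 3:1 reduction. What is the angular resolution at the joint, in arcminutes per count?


counts per rev = 3796
effective counts at joint = 3796 * 3 = 11388
resolution = 360*60 / 11388
= 1.8967 arcmin/count


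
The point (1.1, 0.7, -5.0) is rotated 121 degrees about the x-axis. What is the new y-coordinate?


Rotation about x-axis: y' = y*cos(theta) - z*sin(theta)
= 0.7 * -0.515 - -5.0 * 0.8572
= 3.9253


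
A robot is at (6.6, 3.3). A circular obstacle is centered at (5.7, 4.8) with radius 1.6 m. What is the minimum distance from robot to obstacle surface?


center_dist = sqrt((6.6-5.7)^2 + (3.3-4.8)^2)
= sqrt(0.81 + 2.25)
= 1.7493
min_dist = center_dist - radius = 1.7493 - 1.6 = 0.1493 m


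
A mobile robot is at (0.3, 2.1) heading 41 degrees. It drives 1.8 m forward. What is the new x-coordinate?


x_new = x0 + d*cos(theta)
= 0.3 + 1.8*cos(41)
= 0.3 + 1.3585
= 1.6585


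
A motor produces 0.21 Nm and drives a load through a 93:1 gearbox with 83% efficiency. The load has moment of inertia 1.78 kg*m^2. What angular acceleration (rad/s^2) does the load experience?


tau_out = tau_motor * N * eta
= 0.21 * 93 * 0.83 = 16.2099 Nm
alpha = tau_out / I = 16.2099 / 1.78
= 9.1067 rad/s^2


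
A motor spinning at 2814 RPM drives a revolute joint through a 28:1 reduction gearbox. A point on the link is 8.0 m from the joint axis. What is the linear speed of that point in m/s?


omega_motor = 2814 * 2*pi/60 = 294.6814 rad/s
omega_joint = omega_motor / 28 = 10.5243 rad/s
v = omega_joint * r = 10.5243 * 8.0
= 84.1947 m/s


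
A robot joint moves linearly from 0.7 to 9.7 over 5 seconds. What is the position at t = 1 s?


s = t/T = 1/5 = 0.2
p(t) = p0 + (pf-p0)*s
= 0.7 + (9.7 - 0.7) * 0.2
= 2.5


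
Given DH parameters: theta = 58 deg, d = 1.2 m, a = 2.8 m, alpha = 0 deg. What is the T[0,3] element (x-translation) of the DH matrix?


T[0,3] = a * cos(theta)
= 2.8 * cos(58 deg)
= 2.8 * 0.5299
= 1.4838


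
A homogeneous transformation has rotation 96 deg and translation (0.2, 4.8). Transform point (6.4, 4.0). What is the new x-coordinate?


x' = cos(theta)*px - sin(theta)*py + tx
= -0.1045*6.4 - 0.9945*4.0 + 0.2
= -4.4471


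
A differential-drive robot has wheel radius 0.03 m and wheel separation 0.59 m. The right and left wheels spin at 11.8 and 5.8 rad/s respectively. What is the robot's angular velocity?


vR = r*wR = 0.03*11.8 = 0.354 m/s
vL = r*wL = 0.03*5.8 = 0.174 m/s
v = (vR+vL)/2 = 0.264 m/s
omega = (vR-vL)/L = 0.3051 rad/s
angular velocity = 0.3051 rad/s


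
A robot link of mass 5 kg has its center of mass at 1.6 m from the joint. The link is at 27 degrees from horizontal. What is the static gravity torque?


tau = m*g*L*cos(angle)
= 5 * 9.81 * 1.6 * cos(27 deg)
= 5 * 9.81 * 1.6 * 0.891
= 69.9262 Nm


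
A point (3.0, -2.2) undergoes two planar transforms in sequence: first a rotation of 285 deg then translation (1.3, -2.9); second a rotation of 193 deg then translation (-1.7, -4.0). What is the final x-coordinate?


After transform 1:
x1 = cos(285)*3.0 - sin(285)*-2.2 + 1.3 = -0.0486
y1 = sin(285)*3.0 + cos(285)*-2.2 + -2.9 = -6.3672
After transform 2:
x2 = cos(193)*-0.0486 - sin(193)*-6.3672 + -1.7
= -3.085


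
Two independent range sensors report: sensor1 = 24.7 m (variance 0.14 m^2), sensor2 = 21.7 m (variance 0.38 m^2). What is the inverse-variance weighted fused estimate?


w1 = (1/var1) / (1/var1 + 1/var2)
   = 7.1429 / (7.1429 + 2.6316) = 0.7308
w2 = 1 - w1 = 0.2692
fused = w1*s1 + w2*s2 = 18.05 + 5.8423
= 23.8923 m


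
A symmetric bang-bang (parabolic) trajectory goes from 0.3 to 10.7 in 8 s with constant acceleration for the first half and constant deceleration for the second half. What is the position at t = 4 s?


Symmetric rest-to-rest: each phase covers (pf-p0)/2 in time T/2. 0.5*a*(T/2)^2 = (pf-p0)/2 => a = 4*(pf-p0)/T^2
a = 4*(10.7-0.3)/8^2 = 0.65
t = 4 is in the acceleration phase (t <= T/2).
p = p0 + 0.5*a*t^2 = 0.3 + 0.5*0.65*4^2
= 5.5


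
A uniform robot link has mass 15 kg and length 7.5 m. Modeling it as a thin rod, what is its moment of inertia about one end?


I = (1/3) * m * L^2
= (1/3) * 15 * 7.5^2
= 0.333333 * 15 * 56.25
= 281.25 kg*m^2


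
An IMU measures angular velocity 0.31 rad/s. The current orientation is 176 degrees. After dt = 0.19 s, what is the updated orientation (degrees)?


delta_theta = w * dt = 0.31 * 0.19 = 0.0589 rad
= 3.3747 deg
theta_new = 176 + 3.3747 = 179.3747 deg


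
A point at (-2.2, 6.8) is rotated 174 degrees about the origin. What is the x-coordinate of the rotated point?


x' = x*cos(theta) - y*sin(theta)
cos(174 deg) = -0.9945, sin(174 deg) = 0.1045
x' = -2.2 * -0.9945 - 6.8 * 0.1045
= 2.1879 - 0.7108
= 1.4772


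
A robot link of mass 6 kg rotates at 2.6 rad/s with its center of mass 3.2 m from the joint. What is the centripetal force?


F = m * omega^2 * r
= 6 * 2.6^2 * 3.2
= 6 * 6.76 * 3.2
= 129.792 N


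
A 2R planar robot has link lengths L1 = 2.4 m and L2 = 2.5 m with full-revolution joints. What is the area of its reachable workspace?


r_max = L1 + L2 = 4.9 m
r_min = |L1 - L2| = 0.1 m
Area = pi*(r_max^2 - r_min^2)
= pi*(24.01 - 0.01)
= pi * 24.0
= 75.3982 m^2


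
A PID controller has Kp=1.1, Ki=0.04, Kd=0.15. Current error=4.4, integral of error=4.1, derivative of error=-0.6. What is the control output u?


u = Kp*e + Ki*int(e) + Kd*de/dt
= 1.1*4.4 + 0.04*4.1 + 0.15*(-0.6)
= 4.84 + 0.164 + -0.09
= 4.914


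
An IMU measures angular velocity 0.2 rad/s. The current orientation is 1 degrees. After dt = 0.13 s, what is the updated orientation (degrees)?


delta_theta = w * dt = 0.2 * 0.13 = 0.026 rad
= 1.4897 deg
theta_new = 1 + 1.4897 = 2.4897 deg


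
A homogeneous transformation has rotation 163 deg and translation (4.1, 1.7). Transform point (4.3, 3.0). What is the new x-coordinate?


x' = cos(theta)*px - sin(theta)*py + tx
= -0.9563*4.3 - 0.2924*3.0 + 4.1
= -0.8892


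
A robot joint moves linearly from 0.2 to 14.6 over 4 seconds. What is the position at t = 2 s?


s = t/T = 2/4 = 0.5
p(t) = p0 + (pf-p0)*s
= 0.2 + (14.6 - 0.2) * 0.5
= 7.4


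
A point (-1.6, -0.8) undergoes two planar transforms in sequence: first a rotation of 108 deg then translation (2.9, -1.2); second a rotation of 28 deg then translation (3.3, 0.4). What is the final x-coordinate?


After transform 1:
x1 = cos(108)*-1.6 - sin(108)*-0.8 + 2.9 = 4.1553
y1 = sin(108)*-1.6 + cos(108)*-0.8 + -1.2 = -2.4745
After transform 2:
x2 = cos(28)*4.1553 - sin(28)*-2.4745 + 3.3
= 8.1306


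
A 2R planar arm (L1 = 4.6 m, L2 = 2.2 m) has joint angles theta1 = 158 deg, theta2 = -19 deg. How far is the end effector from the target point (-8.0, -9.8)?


End effector via forward kinematics:
x = L1*cos(t1) + L2*cos(t1+t2) = -5.9254
y = L1*sin(t1) + L2*sin(t1+t2) = 3.1665
Distance to target:
d = sqrt((-8.0 - -5.9254)^2 + (-9.8 - 3.1665)^2)
= sqrt(4.3039 + 168.1306)
= 13.1314 m


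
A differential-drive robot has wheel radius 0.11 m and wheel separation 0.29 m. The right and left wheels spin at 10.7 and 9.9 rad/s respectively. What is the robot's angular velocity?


vR = r*wR = 0.11*10.7 = 1.177 m/s
vL = r*wL = 0.11*9.9 = 1.089 m/s
v = (vR+vL)/2 = 1.133 m/s
omega = (vR-vL)/L = 0.3034 rad/s
angular velocity = 0.3034 rad/s


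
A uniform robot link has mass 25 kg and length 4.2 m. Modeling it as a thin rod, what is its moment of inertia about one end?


I = (1/3) * m * L^2
= (1/3) * 25 * 4.2^2
= 0.333333 * 25 * 17.64
= 147.0 kg*m^2


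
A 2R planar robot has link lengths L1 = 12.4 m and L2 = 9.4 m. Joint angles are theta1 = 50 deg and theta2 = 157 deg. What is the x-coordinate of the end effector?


Convert angles to radians: theta1 = 0.8727, theta2 = 2.7402
x = L1*cos(theta1) + L2*cos(theta1+theta2)
x = 7.9706 + -8.3755
x = -0.4049


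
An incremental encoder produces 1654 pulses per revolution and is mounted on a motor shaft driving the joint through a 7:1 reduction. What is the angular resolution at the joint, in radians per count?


counts per rev = 1654
effective counts at joint = 1654 * 7 = 11578
resolution = 2*pi / 11578
= 5.4268e-04 rad/count


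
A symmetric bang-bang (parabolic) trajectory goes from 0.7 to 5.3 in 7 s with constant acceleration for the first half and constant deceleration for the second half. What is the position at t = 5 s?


Symmetric rest-to-rest: each phase covers (pf-p0)/2 in time T/2. 0.5*a*(T/2)^2 = (pf-p0)/2 => a = 4*(pf-p0)/T^2
a = 4*(5.3-0.7)/7^2 = 0.3755
t = 5 is in the deceleration phase (t > T/2).
p = pf - 0.5*a*(T-t)^2 = 5.3 - 0.5*0.3755*2^2
= 4.549


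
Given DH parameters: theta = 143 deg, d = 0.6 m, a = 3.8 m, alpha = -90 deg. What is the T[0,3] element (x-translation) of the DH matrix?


T[0,3] = a * cos(theta)
= 3.8 * cos(143 deg)
= 3.8 * -0.7986
= -3.0348


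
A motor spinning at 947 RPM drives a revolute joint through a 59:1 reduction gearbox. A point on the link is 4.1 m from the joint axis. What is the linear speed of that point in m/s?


omega_motor = 947 * 2*pi/60 = 99.1696 rad/s
omega_joint = omega_motor / 59 = 1.6808 rad/s
v = omega_joint * r = 1.6808 * 4.1
= 6.8914 m/s


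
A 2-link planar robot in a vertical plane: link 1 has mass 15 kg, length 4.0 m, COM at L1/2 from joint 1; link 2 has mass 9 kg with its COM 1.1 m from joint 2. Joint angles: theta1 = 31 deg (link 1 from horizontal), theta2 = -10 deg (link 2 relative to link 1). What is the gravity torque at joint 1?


Horizontal distance from joint 1 to link-1 COM:
  x_c1 = (L1/2)*cos(t1) = 2.0 * 0.8572 = 1.7143 m
Horizontal distance from joint 1 to link-2 COM:
  x_c2 = L1*cos(t1) + Lc2*cos(t1+t2)
       = 4.0*0.8572 + 1.1*0.9336 = 4.4556 m
tau1 = m1*g*x_c1 + m2*g*x_c2
     = 15*9.81*1.7143 + 9*9.81*4.4556
     = 252.2643 + 393.3856
     = 645.6499 Nm


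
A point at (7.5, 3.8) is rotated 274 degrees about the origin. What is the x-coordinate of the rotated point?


x' = x*cos(theta) - y*sin(theta)
cos(274 deg) = 0.0698, sin(274 deg) = -0.9976
x' = 7.5 * 0.0698 - 3.8 * -0.9976
= 0.5232 - -3.7907
= 4.3139


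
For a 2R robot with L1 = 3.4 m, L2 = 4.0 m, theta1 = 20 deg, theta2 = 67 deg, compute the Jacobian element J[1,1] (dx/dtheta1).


J[1,1] = -L1*sin(t1) - L2*sin(t1+t2)
= -3.4*sin(20) - 4.0*sin(87)
= -5.1574


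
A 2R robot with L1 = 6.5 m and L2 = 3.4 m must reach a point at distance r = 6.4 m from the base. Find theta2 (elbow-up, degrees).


cos(theta2) = (r^2 - L1^2 - L2^2) / (2*L1*L2)
cos(theta2) = (40.96 - 42.25 - 11.56) / 44.2
cos(theta2) = -0.290724
theta2 = 106.9013 degrees


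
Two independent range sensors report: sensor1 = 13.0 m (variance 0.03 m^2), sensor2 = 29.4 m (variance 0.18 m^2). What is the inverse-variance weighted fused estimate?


w1 = (1/var1) / (1/var1 + 1/var2)
   = 33.3333 / (33.3333 + 5.5556) = 0.8571
w2 = 1 - w1 = 0.1429
fused = w1*s1 + w2*s2 = 11.1429 + 4.2
= 15.3429 m


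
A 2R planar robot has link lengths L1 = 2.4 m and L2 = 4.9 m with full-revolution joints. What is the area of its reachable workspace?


r_max = L1 + L2 = 7.3 m
r_min = |L1 - L2| = 2.5 m
Area = pi*(r_max^2 - r_min^2)
= pi*(53.29 - 6.25)
= pi * 47.04
= 147.7805 m^2


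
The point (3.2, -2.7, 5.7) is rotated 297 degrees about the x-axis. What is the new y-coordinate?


Rotation about x-axis: y' = y*cos(theta) - z*sin(theta)
= -2.7 * 0.454 - 5.7 * -0.891
= 3.853


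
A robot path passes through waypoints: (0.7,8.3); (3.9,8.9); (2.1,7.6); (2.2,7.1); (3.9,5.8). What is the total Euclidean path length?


Segment lengths:
  seg1 = sqrt((3.2)^2 + (0.6)^2) = 3.2558
  seg2 = sqrt((-1.8)^2 + (-1.3)^2) = 2.2204
  seg3 = sqrt((0.1)^2 + (-0.5)^2) = 0.5099
  seg4 = sqrt((1.7)^2 + (-1.3)^2) = 2.1401
Total = 8.1261


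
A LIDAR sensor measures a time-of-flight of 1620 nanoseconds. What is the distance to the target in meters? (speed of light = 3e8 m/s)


tof = 1620 ns = 1.62e-06 s
dist = c * tof / 2
= 3e8 * 1.62e-06 / 2
= 243.0 m


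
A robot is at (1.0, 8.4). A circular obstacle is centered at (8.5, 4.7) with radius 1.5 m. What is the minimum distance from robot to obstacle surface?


center_dist = sqrt((1.0-8.5)^2 + (8.4-4.7)^2)
= sqrt(56.25 + 13.69)
= 8.363
min_dist = center_dist - radius = 8.363 - 1.5 = 6.863 m


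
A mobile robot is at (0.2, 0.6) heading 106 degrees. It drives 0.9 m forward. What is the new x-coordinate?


x_new = x0 + d*cos(theta)
= 0.2 + 0.9*cos(106)
= 0.2 + -0.2481
= -0.0481


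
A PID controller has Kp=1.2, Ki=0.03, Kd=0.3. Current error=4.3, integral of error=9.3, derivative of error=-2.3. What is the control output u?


u = Kp*e + Ki*int(e) + Kd*de/dt
= 1.2*4.3 + 0.03*9.3 + 0.3*(-2.3)
= 5.16 + 0.279 + -0.69
= 4.749


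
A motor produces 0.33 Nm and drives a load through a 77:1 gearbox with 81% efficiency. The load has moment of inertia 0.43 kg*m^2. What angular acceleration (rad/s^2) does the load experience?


tau_out = tau_motor * N * eta
= 0.33 * 77 * 0.81 = 20.5821 Nm
alpha = tau_out / I = 20.5821 / 0.43
= 47.8653 rad/s^2


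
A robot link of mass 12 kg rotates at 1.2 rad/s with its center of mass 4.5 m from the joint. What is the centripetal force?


F = m * omega^2 * r
= 12 * 1.2^2 * 4.5
= 12 * 1.44 * 4.5
= 77.76 N


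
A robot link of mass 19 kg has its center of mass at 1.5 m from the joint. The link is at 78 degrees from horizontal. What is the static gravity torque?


tau = m*g*L*cos(angle)
= 19 * 9.81 * 1.5 * cos(78 deg)
= 19 * 9.81 * 1.5 * 0.2079
= 58.129 Nm


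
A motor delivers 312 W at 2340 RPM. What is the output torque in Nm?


omega = 2340 * 2*pi/60 = 245.0442 rad/s
tau = P / omega = 312 / 245.0442
= 1.2732 Nm


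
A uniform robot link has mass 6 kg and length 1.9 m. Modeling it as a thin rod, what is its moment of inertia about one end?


I = (1/3) * m * L^2
= (1/3) * 6 * 1.9^2
= 0.333333 * 6 * 3.61
= 7.22 kg*m^2


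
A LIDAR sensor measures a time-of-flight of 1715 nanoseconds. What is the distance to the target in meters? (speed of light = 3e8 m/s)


tof = 1715 ns = 1.715e-06 s
dist = c * tof / 2
= 3e8 * 1.715e-06 / 2
= 257.25 m


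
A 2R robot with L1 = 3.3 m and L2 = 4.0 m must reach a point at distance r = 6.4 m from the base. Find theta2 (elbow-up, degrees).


cos(theta2) = (r^2 - L1^2 - L2^2) / (2*L1*L2)
cos(theta2) = (40.96 - 10.89 - 16.0) / 26.4
cos(theta2) = 0.532955
theta2 = 57.7947 degrees


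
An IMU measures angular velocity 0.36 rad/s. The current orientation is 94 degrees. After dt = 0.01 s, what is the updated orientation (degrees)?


delta_theta = w * dt = 0.36 * 0.01 = 0.0036 rad
= 0.2063 deg
theta_new = 94 + 0.2063 = 94.2063 deg


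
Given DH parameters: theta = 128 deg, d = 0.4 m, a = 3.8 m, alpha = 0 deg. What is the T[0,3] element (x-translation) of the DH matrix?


T[0,3] = a * cos(theta)
= 3.8 * cos(128 deg)
= 3.8 * -0.6157
= -2.3395


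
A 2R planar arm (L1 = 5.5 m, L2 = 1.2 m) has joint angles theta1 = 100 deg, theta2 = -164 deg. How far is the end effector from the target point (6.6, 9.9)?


End effector via forward kinematics:
x = L1*cos(t1) + L2*cos(t1+t2) = -0.429
y = L1*sin(t1) + L2*sin(t1+t2) = 4.3379
Distance to target:
d = sqrt((6.6 - -0.429)^2 + (9.9 - 4.3379)^2)
= sqrt(49.4071 + 30.9371)
= 8.9635 m


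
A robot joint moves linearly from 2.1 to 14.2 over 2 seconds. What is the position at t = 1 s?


s = t/T = 1/2 = 0.5
p(t) = p0 + (pf-p0)*s
= 2.1 + (14.2 - 2.1) * 0.5
= 8.15


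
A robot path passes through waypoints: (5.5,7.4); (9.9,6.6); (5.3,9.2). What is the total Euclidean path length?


Segment lengths:
  seg1 = sqrt((4.4)^2 + (-0.8)^2) = 4.4721
  seg2 = sqrt((-4.6)^2 + (2.6)^2) = 5.2839
Total = 9.7561


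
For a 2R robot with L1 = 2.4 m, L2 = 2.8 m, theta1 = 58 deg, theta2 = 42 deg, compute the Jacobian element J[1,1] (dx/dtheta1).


J[1,1] = -L1*sin(t1) - L2*sin(t1+t2)
= -2.4*sin(58) - 2.8*sin(100)
= -4.7928


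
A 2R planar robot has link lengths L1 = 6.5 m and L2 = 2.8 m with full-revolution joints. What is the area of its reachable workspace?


r_max = L1 + L2 = 9.3 m
r_min = |L1 - L2| = 3.7 m
Area = pi*(r_max^2 - r_min^2)
= pi*(86.49 - 13.69)
= pi * 72.8
= 228.7079 m^2


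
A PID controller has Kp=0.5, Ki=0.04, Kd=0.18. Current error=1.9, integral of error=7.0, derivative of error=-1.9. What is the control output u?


u = Kp*e + Ki*int(e) + Kd*de/dt
= 0.5*1.9 + 0.04*7.0 + 0.18*(-1.9)
= 0.95 + 0.28 + -0.342
= 0.888


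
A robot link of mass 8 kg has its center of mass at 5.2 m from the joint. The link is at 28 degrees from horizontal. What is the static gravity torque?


tau = m*g*L*cos(angle)
= 8 * 9.81 * 5.2 * cos(28 deg)
= 8 * 9.81 * 5.2 * 0.8829
= 360.3274 Nm


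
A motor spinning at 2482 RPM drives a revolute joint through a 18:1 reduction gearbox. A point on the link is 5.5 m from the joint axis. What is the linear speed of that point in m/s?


omega_motor = 2482 * 2*pi/60 = 259.9144 rad/s
omega_joint = omega_motor / 18 = 14.4397 rad/s
v = omega_joint * r = 14.4397 * 5.5
= 79.4183 m/s


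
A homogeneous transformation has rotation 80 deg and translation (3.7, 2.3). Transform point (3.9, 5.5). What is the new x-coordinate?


x' = cos(theta)*px - sin(theta)*py + tx
= 0.1736*3.9 - 0.9848*5.5 + 3.7
= -1.0392


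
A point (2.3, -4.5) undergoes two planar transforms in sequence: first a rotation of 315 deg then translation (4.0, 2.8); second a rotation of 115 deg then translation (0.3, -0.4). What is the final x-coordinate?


After transform 1:
x1 = cos(315)*2.3 - sin(315)*-4.5 + 4.0 = 2.4444
y1 = sin(315)*2.3 + cos(315)*-4.5 + 2.8 = -2.0083
After transform 2:
x2 = cos(115)*2.4444 - sin(115)*-2.0083 + 0.3
= 1.0871


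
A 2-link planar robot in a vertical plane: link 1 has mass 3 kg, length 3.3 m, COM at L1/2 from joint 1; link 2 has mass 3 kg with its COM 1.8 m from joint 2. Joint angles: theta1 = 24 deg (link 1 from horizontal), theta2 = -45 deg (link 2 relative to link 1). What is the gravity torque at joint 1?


Horizontal distance from joint 1 to link-1 COM:
  x_c1 = (L1/2)*cos(t1) = 1.65 * 0.9135 = 1.5074 m
Horizontal distance from joint 1 to link-2 COM:
  x_c2 = L1*cos(t1) + Lc2*cos(t1+t2)
       = 3.3*0.9135 + 1.8*0.9336 = 4.6951 m
tau1 = m1*g*x_c1 + m2*g*x_c2
     = 3*9.81*1.5074 + 3*9.81*4.6951
     = 44.3613 + 138.1781
     = 182.5394 Nm


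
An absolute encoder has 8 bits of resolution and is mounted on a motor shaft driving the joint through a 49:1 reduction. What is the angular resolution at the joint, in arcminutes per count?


counts = 2^8 = 256
effective counts at joint = 256 * 49 = 12544
resolution = 360*60 / 12544
= 1.7219 arcmin/count


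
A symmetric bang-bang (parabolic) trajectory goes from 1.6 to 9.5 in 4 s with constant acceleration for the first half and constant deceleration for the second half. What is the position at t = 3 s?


Symmetric rest-to-rest: each phase covers (pf-p0)/2 in time T/2. 0.5*a*(T/2)^2 = (pf-p0)/2 => a = 4*(pf-p0)/T^2
a = 4*(9.5-1.6)/4^2 = 1.975
t = 3 is in the deceleration phase (t > T/2).
p = pf - 0.5*a*(T-t)^2 = 9.5 - 0.5*1.975*1^2
= 8.5125


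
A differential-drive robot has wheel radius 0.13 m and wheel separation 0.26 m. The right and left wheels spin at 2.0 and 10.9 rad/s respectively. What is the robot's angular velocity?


vR = r*wR = 0.13*2.0 = 0.26 m/s
vL = r*wL = 0.13*10.9 = 1.417 m/s
v = (vR+vL)/2 = 0.8385 m/s
omega = (vR-vL)/L = -4.45 rad/s
angular velocity = -4.45 rad/s


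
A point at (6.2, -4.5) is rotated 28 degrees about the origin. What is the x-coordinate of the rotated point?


x' = x*cos(theta) - y*sin(theta)
cos(28 deg) = 0.8829, sin(28 deg) = 0.4695
x' = 6.2 * 0.8829 - -4.5 * 0.4695
= 5.4743 - -2.1126
= 7.5869
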